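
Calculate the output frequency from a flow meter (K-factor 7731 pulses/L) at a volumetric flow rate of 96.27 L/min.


Frequency = K * Q / 60 (converting L/min to L/s).
f = 7731 * 96.27 / 60
f = 744263.37 / 60
f = 12404.39 Hz

12404.39 Hz


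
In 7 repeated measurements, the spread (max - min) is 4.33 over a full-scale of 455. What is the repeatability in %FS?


Repeatability = (spread / full scale) * 100%.
R = (4.33 / 455) * 100
R = 0.952 %FS

0.952 %FS


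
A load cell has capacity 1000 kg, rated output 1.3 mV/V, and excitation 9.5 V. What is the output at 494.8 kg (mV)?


Vout = rated_output * Vex * (load / capacity).
Vout = 1.3 * 9.5 * (494.8 / 1000)
Vout = 1.3 * 9.5 * 0.4948
Vout = 6.111 mV

6.111 mV


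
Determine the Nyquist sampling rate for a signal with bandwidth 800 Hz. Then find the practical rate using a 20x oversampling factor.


By Nyquist theorem, fs_min = 2 * fmax.
fs_min = 2 * 800 = 1600 Hz
Practical rate = 20 * fs_min = 20 * 1600 = 32000 Hz

fs_min = 1600 Hz, fs_practical = 32000 Hz


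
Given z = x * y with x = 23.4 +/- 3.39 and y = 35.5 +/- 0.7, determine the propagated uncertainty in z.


For a product z = x*y, the relative uncertainty is:
uz/z = sqrt((ux/x)^2 + (uy/y)^2)
Relative uncertainties: ux/x = 3.39/23.4 = 0.144872
uy/y = 0.7/35.5 = 0.019718
z = 23.4 * 35.5 = 830.7
uz = 830.7 * sqrt(0.144872^2 + 0.019718^2) = 121.455

121.455


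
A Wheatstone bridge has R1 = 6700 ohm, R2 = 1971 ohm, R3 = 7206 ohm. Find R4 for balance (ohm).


At balance: R1*R4 = R2*R3, so R4 = R2*R3/R1.
R4 = 1971 * 7206 / 6700
R4 = 14203026 / 6700
R4 = 2119.85 ohm

2119.85 ohm


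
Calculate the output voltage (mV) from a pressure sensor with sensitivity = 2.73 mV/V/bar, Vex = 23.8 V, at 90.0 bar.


Output = sensitivity * Vex * P.
Vout = 2.73 * 23.8 * 90.0
Vout = 64.974 * 90.0
Vout = 5847.66 mV

5847.66 mV


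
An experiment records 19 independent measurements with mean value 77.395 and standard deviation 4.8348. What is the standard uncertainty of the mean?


The standard uncertainty for Type A evaluation is u = s / sqrt(n).
u = 4.8348 / sqrt(19)
u = 4.8348 / 4.3589
u = 1.1092

1.1092


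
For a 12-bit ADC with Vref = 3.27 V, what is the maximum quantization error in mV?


The maximum quantization error is +/- LSB/2.
LSB = Vref / 2^n = 3.27 / 4096 = 0.00079834 V
Max error = LSB / 2 = 0.00079834 / 2 = 0.00039917 V
Max error = 0.3992 mV

0.3992 mV


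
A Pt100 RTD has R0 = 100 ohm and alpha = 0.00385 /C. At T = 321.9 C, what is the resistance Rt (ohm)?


The RTD equation: Rt = R0 * (1 + alpha * T).
Rt = 100 * (1 + 0.00385 * 321.9)
Rt = 100 * (1 + 1.239315)
Rt = 100 * 2.239315
Rt = 223.931 ohm

223.931 ohm


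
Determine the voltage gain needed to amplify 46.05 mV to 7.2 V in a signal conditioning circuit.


Gain = Vout / Vin (converting to same units).
G = 7.2 V / 46.05 mV
G = 7200.0 mV / 46.05 mV
G = 156.35

156.35


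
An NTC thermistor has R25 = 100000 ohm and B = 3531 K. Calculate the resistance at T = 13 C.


NTC thermistor equation: Rt = R25 * exp(B * (1/T - 1/T25)).
T in Kelvin: 286.15 K, T25 = 298.15 K
1/T - 1/T25 = 1/286.15 - 1/298.15 = 0.00014065
B * (1/T - 1/T25) = 3531 * 0.00014065 = 0.4966
Rt = 100000 * exp(0.4966) = 164320.7 ohm

164320.7 ohm


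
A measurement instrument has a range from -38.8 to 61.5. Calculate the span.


Span = upper range - lower range.
Span = 61.5 - (-38.8)
Span = 100.3

100.3


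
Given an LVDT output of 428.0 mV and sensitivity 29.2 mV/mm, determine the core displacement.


Displacement = Vout / sensitivity.
d = 428.0 / 29.2
d = 14.658 mm

14.658 mm


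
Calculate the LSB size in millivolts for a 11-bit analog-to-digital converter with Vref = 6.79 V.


The resolution (LSB) of an ADC is Vref / 2^n.
LSB = 6.79 / 2^11
LSB = 6.79 / 2048
LSB = 0.00331543 V = 3.31542969 mV

3.31542969 mV


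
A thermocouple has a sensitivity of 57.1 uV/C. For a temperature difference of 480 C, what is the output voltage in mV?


The thermocouple output V = sensitivity * dT.
V = 57.1 uV/C * 480 C
V = 27408.0 uV
V = 27.408 mV

27.408 mV


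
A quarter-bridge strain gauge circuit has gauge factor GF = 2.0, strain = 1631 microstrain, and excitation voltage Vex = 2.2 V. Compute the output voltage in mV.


Quarter bridge output: Vout = (GF * epsilon * Vex) / 4.
Vout = (2.0 * 1631e-6 * 2.2) / 4
Vout = 0.0071764 / 4 V
Vout = 0.0017941 V = 1.7941 mV

1.7941 mV


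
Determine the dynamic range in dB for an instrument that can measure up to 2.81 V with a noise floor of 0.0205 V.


Dynamic range = 20 * log10(Vmax / Vnoise).
DR = 20 * log10(2.81 / 0.0205)
DR = 20 * log10(137.07)
DR = 42.74 dB

42.74 dB


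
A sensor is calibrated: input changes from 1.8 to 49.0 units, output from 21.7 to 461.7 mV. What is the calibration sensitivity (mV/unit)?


Sensitivity = (y2 - y1) / (x2 - x1).
S = (461.7 - 21.7) / (49.0 - 1.8)
S = 440.0 / 47.2
S = 9.322 mV/unit

9.322 mV/unit


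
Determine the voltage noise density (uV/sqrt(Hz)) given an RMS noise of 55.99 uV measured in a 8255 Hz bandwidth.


Noise spectral density = Vrms / sqrt(BW).
NSD = 55.99 / sqrt(8255)
NSD = 55.99 / 90.857
NSD = 0.6162 uV/sqrt(Hz)

0.6162 uV/sqrt(Hz)


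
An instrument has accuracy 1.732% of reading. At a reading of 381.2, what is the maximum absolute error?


Absolute error = (accuracy% / 100) * reading.
Error = (1.732 / 100) * 381.2
Error = 0.01732 * 381.2
Error = 6.6024

6.6024


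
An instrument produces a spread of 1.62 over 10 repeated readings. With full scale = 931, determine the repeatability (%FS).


Repeatability = (spread / full scale) * 100%.
R = (1.62 / 931) * 100
R = 0.174 %FS

0.174 %FS


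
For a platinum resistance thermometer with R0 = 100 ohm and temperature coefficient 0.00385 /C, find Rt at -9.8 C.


The RTD equation: Rt = R0 * (1 + alpha * T).
Rt = 100 * (1 + 0.00385 * -9.8)
Rt = 100 * (1 + -0.03773)
Rt = 100 * 0.96227
Rt = 96.227 ohm

96.227 ohm


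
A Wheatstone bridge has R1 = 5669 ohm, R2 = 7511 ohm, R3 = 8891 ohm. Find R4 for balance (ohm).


At balance: R1*R4 = R2*R3, so R4 = R2*R3/R1.
R4 = 7511 * 8891 / 5669
R4 = 66780301 / 5669
R4 = 11779.91 ohm

11779.91 ohm


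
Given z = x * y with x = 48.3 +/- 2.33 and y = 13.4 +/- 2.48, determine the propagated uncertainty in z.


For a product z = x*y, the relative uncertainty is:
uz/z = sqrt((ux/x)^2 + (uy/y)^2)
Relative uncertainties: ux/x = 2.33/48.3 = 0.04824
uy/y = 2.48/13.4 = 0.185075
z = 48.3 * 13.4 = 647.2
uz = 647.2 * sqrt(0.04824^2 + 0.185075^2) = 123.786

123.786


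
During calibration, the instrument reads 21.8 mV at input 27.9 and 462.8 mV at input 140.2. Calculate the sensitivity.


Sensitivity = (y2 - y1) / (x2 - x1).
S = (462.8 - 21.8) / (140.2 - 27.9)
S = 441.0 / 112.3
S = 3.927 mV/unit

3.927 mV/unit


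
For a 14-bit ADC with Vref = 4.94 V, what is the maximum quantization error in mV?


The maximum quantization error is +/- LSB/2.
LSB = Vref / 2^n = 4.94 / 16384 = 0.00030151 V
Max error = LSB / 2 = 0.00030151 / 2 = 0.00015076 V
Max error = 0.1508 mV

0.1508 mV


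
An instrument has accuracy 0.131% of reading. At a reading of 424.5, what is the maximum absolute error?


Absolute error = (accuracy% / 100) * reading.
Error = (0.131 / 100) * 424.5
Error = 0.00131 * 424.5
Error = 0.5561

0.5561


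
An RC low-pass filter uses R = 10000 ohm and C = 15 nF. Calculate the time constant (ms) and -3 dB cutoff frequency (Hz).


Time constant: tau = R * C.
tau = 10000 * 1.50e-08 = 0.00015 s
tau = 0.15 ms
Cutoff frequency: fc = 1 / (2*pi*R*C).
fc = 1 / (2*pi*0.00015) = 1061.03 Hz

tau = 0.15 ms, fc = 1061.03 Hz


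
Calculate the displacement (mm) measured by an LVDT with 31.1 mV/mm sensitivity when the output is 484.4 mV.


Displacement = Vout / sensitivity.
d = 484.4 / 31.1
d = 15.576 mm

15.576 mm


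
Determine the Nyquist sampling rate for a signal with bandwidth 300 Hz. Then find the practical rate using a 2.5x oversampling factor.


By Nyquist theorem, fs_min = 2 * fmax.
fs_min = 2 * 300 = 600 Hz
Practical rate = 2.5 * fs_min = 2.5 * 600 = 1500 Hz

fs_min = 600 Hz, fs_practical = 1500 Hz


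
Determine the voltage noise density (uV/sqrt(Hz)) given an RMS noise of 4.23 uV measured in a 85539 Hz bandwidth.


Noise spectral density = Vrms / sqrt(BW).
NSD = 4.23 / sqrt(85539)
NSD = 4.23 / 292.4705
NSD = 0.0145 uV/sqrt(Hz)

0.0145 uV/sqrt(Hz)


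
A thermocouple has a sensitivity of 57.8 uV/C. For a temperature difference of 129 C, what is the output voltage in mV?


The thermocouple output V = sensitivity * dT.
V = 57.8 uV/C * 129 C
V = 7456.2 uV
V = 7.456 mV

7.456 mV


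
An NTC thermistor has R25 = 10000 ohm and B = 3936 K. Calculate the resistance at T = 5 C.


NTC thermistor equation: Rt = R25 * exp(B * (1/T - 1/T25)).
T in Kelvin: 278.15 K, T25 = 298.15 K
1/T - 1/T25 = 1/278.15 - 1/298.15 = 0.00024117
B * (1/T - 1/T25) = 3936 * 0.00024117 = 0.9492
Rt = 10000 * exp(0.9492) = 25837.2 ohm

25837.2 ohm


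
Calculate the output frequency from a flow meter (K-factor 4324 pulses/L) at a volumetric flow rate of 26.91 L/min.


Frequency = K * Q / 60 (converting L/min to L/s).
f = 4324 * 26.91 / 60
f = 116358.84 / 60
f = 1939.31 Hz

1939.31 Hz


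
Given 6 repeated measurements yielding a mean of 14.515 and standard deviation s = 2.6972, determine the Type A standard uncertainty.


The standard uncertainty for Type A evaluation is u = s / sqrt(n).
u = 2.6972 / sqrt(6)
u = 2.6972 / 2.4495
u = 1.1011

1.1011


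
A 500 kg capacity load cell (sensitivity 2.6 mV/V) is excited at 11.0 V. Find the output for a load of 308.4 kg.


Vout = rated_output * Vex * (load / capacity).
Vout = 2.6 * 11.0 * (308.4 / 500)
Vout = 2.6 * 11.0 * 0.6168
Vout = 17.64 mV

17.64 mV


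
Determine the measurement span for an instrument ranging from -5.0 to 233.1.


Span = upper range - lower range.
Span = 233.1 - (-5.0)
Span = 238.1

238.1


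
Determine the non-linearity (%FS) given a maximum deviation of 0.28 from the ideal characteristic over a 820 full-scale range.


Linearity error = (max deviation / full scale) * 100%.
Linearity = (0.28 / 820) * 100
Linearity = 0.034 %FS

0.034 %FS


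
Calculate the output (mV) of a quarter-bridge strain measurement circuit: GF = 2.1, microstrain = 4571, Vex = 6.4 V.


Quarter bridge output: Vout = (GF * epsilon * Vex) / 4.
Vout = (2.1 * 4571e-6 * 6.4) / 4
Vout = 0.06143424 / 4 V
Vout = 0.01535856 V = 15.3586 mV

15.3586 mV


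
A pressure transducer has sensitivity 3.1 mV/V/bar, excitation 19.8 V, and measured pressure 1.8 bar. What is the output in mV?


Output = sensitivity * Vex * P.
Vout = 3.1 * 19.8 * 1.8
Vout = 61.38 * 1.8
Vout = 110.48 mV

110.48 mV


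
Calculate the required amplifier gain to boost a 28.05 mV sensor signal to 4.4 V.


Gain = Vout / Vin (converting to same units).
G = 4.4 V / 28.05 mV
G = 4400.0 mV / 28.05 mV
G = 156.86

156.86


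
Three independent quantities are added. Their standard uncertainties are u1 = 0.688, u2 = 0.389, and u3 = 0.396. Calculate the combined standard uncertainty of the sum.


For a sum of independent quantities, uc = sqrt(u1^2 + u2^2 + u3^2).
uc = sqrt(0.688^2 + 0.389^2 + 0.396^2)
uc = sqrt(0.473344 + 0.151321 + 0.156816)
uc = 0.884

0.884


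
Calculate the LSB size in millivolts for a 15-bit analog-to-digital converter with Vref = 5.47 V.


The resolution (LSB) of an ADC is Vref / 2^n.
LSB = 5.47 / 2^15
LSB = 5.47 / 32768
LSB = 0.00016693 V = 0.16693115 mV

0.16693115 mV


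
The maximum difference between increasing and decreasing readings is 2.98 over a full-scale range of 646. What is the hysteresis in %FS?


Hysteresis = (max difference / full scale) * 100%.
H = (2.98 / 646) * 100
H = 0.461 %FS

0.461 %FS


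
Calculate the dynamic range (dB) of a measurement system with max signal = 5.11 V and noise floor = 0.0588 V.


Dynamic range = 20 * log10(Vmax / Vnoise).
DR = 20 * log10(5.11 / 0.0588)
DR = 20 * log10(86.9)
DR = 38.78 dB

38.78 dB


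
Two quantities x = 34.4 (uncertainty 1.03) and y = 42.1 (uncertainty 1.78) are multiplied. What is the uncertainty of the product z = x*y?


For a product z = x*y, the relative uncertainty is:
uz/z = sqrt((ux/x)^2 + (uy/y)^2)
Relative uncertainties: ux/x = 1.03/34.4 = 0.029942
uy/y = 1.78/42.1 = 0.04228
z = 34.4 * 42.1 = 1448.2
uz = 1448.2 * sqrt(0.029942^2 + 0.04228^2) = 75.031

75.031


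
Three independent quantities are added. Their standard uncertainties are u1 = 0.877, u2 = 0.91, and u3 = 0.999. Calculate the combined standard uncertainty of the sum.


For a sum of independent quantities, uc = sqrt(u1^2 + u2^2 + u3^2).
uc = sqrt(0.877^2 + 0.91^2 + 0.999^2)
uc = sqrt(0.769129 + 0.8281 + 0.998001)
uc = 1.611

1.611


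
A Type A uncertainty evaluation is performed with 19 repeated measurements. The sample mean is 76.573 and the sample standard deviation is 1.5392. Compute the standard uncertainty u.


The standard uncertainty for Type A evaluation is u = s / sqrt(n).
u = 1.5392 / sqrt(19)
u = 1.5392 / 4.3589
u = 0.3531

0.3531


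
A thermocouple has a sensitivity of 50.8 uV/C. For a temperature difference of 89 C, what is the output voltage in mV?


The thermocouple output V = sensitivity * dT.
V = 50.8 uV/C * 89 C
V = 4521.2 uV
V = 4.521 mV

4.521 mV


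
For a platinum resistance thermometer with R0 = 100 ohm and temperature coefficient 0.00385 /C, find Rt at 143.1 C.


The RTD equation: Rt = R0 * (1 + alpha * T).
Rt = 100 * (1 + 0.00385 * 143.1)
Rt = 100 * (1 + 0.550935)
Rt = 100 * 1.550935
Rt = 155.094 ohm

155.094 ohm


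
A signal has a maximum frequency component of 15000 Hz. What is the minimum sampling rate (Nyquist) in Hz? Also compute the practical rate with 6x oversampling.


By Nyquist theorem, fs_min = 2 * fmax.
fs_min = 2 * 15000 = 30000 Hz
Practical rate = 6 * fs_min = 6 * 30000 = 180000 Hz

fs_min = 30000 Hz, fs_practical = 180000 Hz


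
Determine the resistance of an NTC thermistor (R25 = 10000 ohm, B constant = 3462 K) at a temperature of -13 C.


NTC thermistor equation: Rt = R25 * exp(B * (1/T - 1/T25)).
T in Kelvin: 260.15 K, T25 = 298.15 K
1/T - 1/T25 = 1/260.15 - 1/298.15 = 0.00048992
B * (1/T - 1/T25) = 3462 * 0.00048992 = 1.6961
Rt = 10000 * exp(1.6961) = 54526.5 ohm

54526.5 ohm


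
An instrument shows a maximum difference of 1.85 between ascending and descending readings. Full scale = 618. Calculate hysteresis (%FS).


Hysteresis = (max difference / full scale) * 100%.
H = (1.85 / 618) * 100
H = 0.299 %FS

0.299 %FS


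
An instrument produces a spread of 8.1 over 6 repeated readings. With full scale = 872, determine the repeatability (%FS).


Repeatability = (spread / full scale) * 100%.
R = (8.1 / 872) * 100
R = 0.929 %FS

0.929 %FS


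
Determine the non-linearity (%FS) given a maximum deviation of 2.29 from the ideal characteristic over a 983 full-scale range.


Linearity error = (max deviation / full scale) * 100%.
Linearity = (2.29 / 983) * 100
Linearity = 0.233 %FS

0.233 %FS


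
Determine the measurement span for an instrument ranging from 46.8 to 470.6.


Span = upper range - lower range.
Span = 470.6 - (46.8)
Span = 423.8

423.8


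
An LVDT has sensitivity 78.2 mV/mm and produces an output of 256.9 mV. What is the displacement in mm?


Displacement = Vout / sensitivity.
d = 256.9 / 78.2
d = 3.285 mm

3.285 mm


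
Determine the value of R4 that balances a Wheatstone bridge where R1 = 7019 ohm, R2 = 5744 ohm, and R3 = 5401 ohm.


At balance: R1*R4 = R2*R3, so R4 = R2*R3/R1.
R4 = 5744 * 5401 / 7019
R4 = 31023344 / 7019
R4 = 4419.91 ohm

4419.91 ohm


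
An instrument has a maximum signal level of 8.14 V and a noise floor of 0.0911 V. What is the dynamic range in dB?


Dynamic range = 20 * log10(Vmax / Vnoise).
DR = 20 * log10(8.14 / 0.0911)
DR = 20 * log10(89.35)
DR = 39.02 dB

39.02 dB


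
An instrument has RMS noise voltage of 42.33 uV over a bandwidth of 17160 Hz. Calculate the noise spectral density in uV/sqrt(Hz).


Noise spectral density = Vrms / sqrt(BW).
NSD = 42.33 / sqrt(17160)
NSD = 42.33 / 130.9962
NSD = 0.3231 uV/sqrt(Hz)

0.3231 uV/sqrt(Hz)


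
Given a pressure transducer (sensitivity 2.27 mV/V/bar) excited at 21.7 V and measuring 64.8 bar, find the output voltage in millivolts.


Output = sensitivity * Vex * P.
Vout = 2.27 * 21.7 * 64.8
Vout = 49.259 * 64.8
Vout = 3191.98 mV

3191.98 mV


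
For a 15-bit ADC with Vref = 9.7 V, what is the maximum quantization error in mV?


The maximum quantization error is +/- LSB/2.
LSB = Vref / 2^n = 9.7 / 32768 = 0.00029602 V
Max error = LSB / 2 = 0.00029602 / 2 = 0.00014801 V
Max error = 0.148 mV

0.148 mV


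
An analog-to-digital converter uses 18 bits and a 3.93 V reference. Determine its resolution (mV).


The resolution (LSB) of an ADC is Vref / 2^n.
LSB = 3.93 / 2^18
LSB = 3.93 / 262144
LSB = 1.499e-05 V = 0.01499176 mV

0.01499176 mV


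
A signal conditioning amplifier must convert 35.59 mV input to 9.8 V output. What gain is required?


Gain = Vout / Vin (converting to same units).
G = 9.8 V / 35.59 mV
G = 9800.0 mV / 35.59 mV
G = 275.36

275.36


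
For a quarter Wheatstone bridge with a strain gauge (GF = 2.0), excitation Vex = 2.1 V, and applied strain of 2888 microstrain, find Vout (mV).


Quarter bridge output: Vout = (GF * epsilon * Vex) / 4.
Vout = (2.0 * 2888e-6 * 2.1) / 4
Vout = 0.0121296 / 4 V
Vout = 0.0030324 V = 3.0324 mV

3.0324 mV


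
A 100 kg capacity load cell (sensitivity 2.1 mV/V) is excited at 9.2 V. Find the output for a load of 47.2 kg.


Vout = rated_output * Vex * (load / capacity).
Vout = 2.1 * 9.2 * (47.2 / 100)
Vout = 2.1 * 9.2 * 0.472
Vout = 9.119 mV

9.119 mV


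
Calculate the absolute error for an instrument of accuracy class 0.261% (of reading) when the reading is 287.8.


Absolute error = (accuracy% / 100) * reading.
Error = (0.261 / 100) * 287.8
Error = 0.00261 * 287.8
Error = 0.7512

0.7512


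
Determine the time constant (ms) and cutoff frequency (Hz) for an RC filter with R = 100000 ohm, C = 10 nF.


Time constant: tau = R * C.
tau = 100000 * 1.00e-08 = 0.001 s
tau = 1.0 ms
Cutoff frequency: fc = 1 / (2*pi*R*C).
fc = 1 / (2*pi*0.001) = 159.15 Hz

tau = 1.0 ms, fc = 159.15 Hz


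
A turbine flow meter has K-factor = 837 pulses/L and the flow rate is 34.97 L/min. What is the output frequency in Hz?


Frequency = K * Q / 60 (converting L/min to L/s).
f = 837 * 34.97 / 60
f = 29269.89 / 60
f = 487.83 Hz

487.83 Hz


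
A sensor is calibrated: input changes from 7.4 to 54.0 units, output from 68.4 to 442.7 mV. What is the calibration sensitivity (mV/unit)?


Sensitivity = (y2 - y1) / (x2 - x1).
S = (442.7 - 68.4) / (54.0 - 7.4)
S = 374.3 / 46.6
S = 8.0322 mV/unit

8.0322 mV/unit


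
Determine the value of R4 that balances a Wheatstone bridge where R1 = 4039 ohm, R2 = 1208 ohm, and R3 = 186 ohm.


At balance: R1*R4 = R2*R3, so R4 = R2*R3/R1.
R4 = 1208 * 186 / 4039
R4 = 224688 / 4039
R4 = 55.63 ohm

55.63 ohm


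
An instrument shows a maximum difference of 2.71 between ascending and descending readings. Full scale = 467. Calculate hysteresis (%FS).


Hysteresis = (max difference / full scale) * 100%.
H = (2.71 / 467) * 100
H = 0.58 %FS

0.58 %FS


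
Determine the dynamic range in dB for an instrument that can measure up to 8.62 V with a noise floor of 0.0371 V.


Dynamic range = 20 * log10(Vmax / Vnoise).
DR = 20 * log10(8.62 / 0.0371)
DR = 20 * log10(232.35)
DR = 47.32 dB

47.32 dB


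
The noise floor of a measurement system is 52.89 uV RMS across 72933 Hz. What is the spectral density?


Noise spectral density = Vrms / sqrt(BW).
NSD = 52.89 / sqrt(72933)
NSD = 52.89 / 270.0611
NSD = 0.1958 uV/sqrt(Hz)

0.1958 uV/sqrt(Hz)


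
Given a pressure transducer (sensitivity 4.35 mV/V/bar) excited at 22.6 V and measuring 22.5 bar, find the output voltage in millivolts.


Output = sensitivity * Vex * P.
Vout = 4.35 * 22.6 * 22.5
Vout = 98.31 * 22.5
Vout = 2211.97 mV

2211.97 mV


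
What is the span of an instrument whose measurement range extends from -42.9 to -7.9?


Span = upper range - lower range.
Span = -7.9 - (-42.9)
Span = 35.0

35.0


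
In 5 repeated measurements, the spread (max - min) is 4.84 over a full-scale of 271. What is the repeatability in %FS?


Repeatability = (spread / full scale) * 100%.
R = (4.84 / 271) * 100
R = 1.786 %FS

1.786 %FS


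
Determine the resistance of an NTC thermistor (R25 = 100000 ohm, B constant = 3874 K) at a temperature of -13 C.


NTC thermistor equation: Rt = R25 * exp(B * (1/T - 1/T25)).
T in Kelvin: 260.15 K, T25 = 298.15 K
1/T - 1/T25 = 1/260.15 - 1/298.15 = 0.00048992
B * (1/T - 1/T25) = 3874 * 0.00048992 = 1.8979
Rt = 100000 * exp(1.8979) = 667219.7 ohm

667219.7 ohm


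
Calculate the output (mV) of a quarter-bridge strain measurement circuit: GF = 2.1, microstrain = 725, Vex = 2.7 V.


Quarter bridge output: Vout = (GF * epsilon * Vex) / 4.
Vout = (2.1 * 725e-6 * 2.7) / 4
Vout = 0.00411075 / 4 V
Vout = 0.00102769 V = 1.0277 mV

1.0277 mV


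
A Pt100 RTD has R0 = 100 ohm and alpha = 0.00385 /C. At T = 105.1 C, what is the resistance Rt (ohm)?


The RTD equation: Rt = R0 * (1 + alpha * T).
Rt = 100 * (1 + 0.00385 * 105.1)
Rt = 100 * (1 + 0.404635)
Rt = 100 * 1.404635
Rt = 140.463 ohm

140.463 ohm


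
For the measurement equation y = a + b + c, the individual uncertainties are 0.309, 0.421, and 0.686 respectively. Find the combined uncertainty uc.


For a sum of independent quantities, uc = sqrt(u1^2 + u2^2 + u3^2).
uc = sqrt(0.309^2 + 0.421^2 + 0.686^2)
uc = sqrt(0.095481 + 0.177241 + 0.470596)
uc = 0.8622

0.8622


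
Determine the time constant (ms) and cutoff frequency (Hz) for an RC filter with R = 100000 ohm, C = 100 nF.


Time constant: tau = R * C.
tau = 100000 * 1.00e-07 = 0.01 s
tau = 10.0 ms
Cutoff frequency: fc = 1 / (2*pi*R*C).
fc = 1 / (2*pi*0.01) = 15.92 Hz

tau = 10.0 ms, fc = 15.92 Hz


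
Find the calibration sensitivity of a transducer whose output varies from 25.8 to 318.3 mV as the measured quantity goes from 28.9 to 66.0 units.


Sensitivity = (y2 - y1) / (x2 - x1).
S = (318.3 - 25.8) / (66.0 - 28.9)
S = 292.5 / 37.1
S = 7.8841 mV/unit

7.8841 mV/unit


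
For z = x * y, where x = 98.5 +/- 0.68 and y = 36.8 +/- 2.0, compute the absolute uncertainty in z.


For a product z = x*y, the relative uncertainty is:
uz/z = sqrt((ux/x)^2 + (uy/y)^2)
Relative uncertainties: ux/x = 0.68/98.5 = 0.006904
uy/y = 2.0/36.8 = 0.054348
z = 98.5 * 36.8 = 3624.8
uz = 3624.8 * sqrt(0.006904^2 + 0.054348^2) = 198.583

198.583


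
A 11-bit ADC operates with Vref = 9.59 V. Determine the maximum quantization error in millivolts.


The maximum quantization error is +/- LSB/2.
LSB = Vref / 2^n = 9.59 / 2048 = 0.00468262 V
Max error = LSB / 2 = 0.00468262 / 2 = 0.00234131 V
Max error = 2.3413 mV

2.3413 mV


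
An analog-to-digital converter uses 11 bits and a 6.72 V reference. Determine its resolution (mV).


The resolution (LSB) of an ADC is Vref / 2^n.
LSB = 6.72 / 2^11
LSB = 6.72 / 2048
LSB = 0.00328125 V = 3.28125 mV

3.28125 mV


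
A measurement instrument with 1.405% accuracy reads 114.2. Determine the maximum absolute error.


Absolute error = (accuracy% / 100) * reading.
Error = (1.405 / 100) * 114.2
Error = 0.01405 * 114.2
Error = 1.6045

1.6045


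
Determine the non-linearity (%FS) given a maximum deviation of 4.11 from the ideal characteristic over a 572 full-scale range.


Linearity error = (max deviation / full scale) * 100%.
Linearity = (4.11 / 572) * 100
Linearity = 0.719 %FS

0.719 %FS


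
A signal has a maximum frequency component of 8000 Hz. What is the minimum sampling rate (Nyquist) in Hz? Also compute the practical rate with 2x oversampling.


By Nyquist theorem, fs_min = 2 * fmax.
fs_min = 2 * 8000 = 16000 Hz
Practical rate = 2 * fs_min = 2 * 16000 = 32000 Hz

fs_min = 16000 Hz, fs_practical = 32000 Hz


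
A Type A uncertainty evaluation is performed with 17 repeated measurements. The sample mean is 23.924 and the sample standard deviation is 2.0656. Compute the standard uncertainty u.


The standard uncertainty for Type A evaluation is u = s / sqrt(n).
u = 2.0656 / sqrt(17)
u = 2.0656 / 4.1231
u = 0.501

0.501


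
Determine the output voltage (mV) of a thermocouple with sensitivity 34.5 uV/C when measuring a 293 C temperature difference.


The thermocouple output V = sensitivity * dT.
V = 34.5 uV/C * 293 C
V = 10108.5 uV
V = 10.108 mV

10.108 mV


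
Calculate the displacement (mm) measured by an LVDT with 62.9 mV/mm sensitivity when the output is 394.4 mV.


Displacement = Vout / sensitivity.
d = 394.4 / 62.9
d = 6.27 mm

6.27 mm


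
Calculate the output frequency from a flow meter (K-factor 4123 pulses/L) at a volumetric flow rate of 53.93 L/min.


Frequency = K * Q / 60 (converting L/min to L/s).
f = 4123 * 53.93 / 60
f = 222353.39 / 60
f = 3705.89 Hz

3705.89 Hz


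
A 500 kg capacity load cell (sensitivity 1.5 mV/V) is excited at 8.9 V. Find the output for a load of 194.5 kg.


Vout = rated_output * Vex * (load / capacity).
Vout = 1.5 * 8.9 * (194.5 / 500)
Vout = 1.5 * 8.9 * 0.389
Vout = 5.193 mV

5.193 mV


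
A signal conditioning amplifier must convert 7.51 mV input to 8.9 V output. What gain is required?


Gain = Vout / Vin (converting to same units).
G = 8.9 V / 7.51 mV
G = 8900.0 mV / 7.51 mV
G = 1185.09

1185.09


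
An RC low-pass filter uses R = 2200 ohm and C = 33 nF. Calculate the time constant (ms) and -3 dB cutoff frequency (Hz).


Time constant: tau = R * C.
tau = 2200 * 3.30e-08 = 7.26e-05 s
tau = 0.0726 ms
Cutoff frequency: fc = 1 / (2*pi*R*C).
fc = 1 / (2*pi*7.26e-05) = 2192.22 Hz

tau = 0.0726 ms, fc = 2192.22 Hz


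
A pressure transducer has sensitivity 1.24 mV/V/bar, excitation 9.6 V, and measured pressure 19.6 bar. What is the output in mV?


Output = sensitivity * Vex * P.
Vout = 1.24 * 9.6 * 19.6
Vout = 11.904 * 19.6
Vout = 233.32 mV

233.32 mV


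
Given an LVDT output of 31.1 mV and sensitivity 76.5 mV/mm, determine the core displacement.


Displacement = Vout / sensitivity.
d = 31.1 / 76.5
d = 0.407 mm

0.407 mm


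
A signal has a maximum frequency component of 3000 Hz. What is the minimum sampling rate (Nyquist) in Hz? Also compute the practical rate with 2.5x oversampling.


By Nyquist theorem, fs_min = 2 * fmax.
fs_min = 2 * 3000 = 6000 Hz
Practical rate = 2.5 * fs_min = 2.5 * 6000 = 15000 Hz

fs_min = 6000 Hz, fs_practical = 15000 Hz


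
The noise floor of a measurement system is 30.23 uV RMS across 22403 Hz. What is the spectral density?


Noise spectral density = Vrms / sqrt(BW).
NSD = 30.23 / sqrt(22403)
NSD = 30.23 / 149.6763
NSD = 0.202 uV/sqrt(Hz)

0.202 uV/sqrt(Hz)


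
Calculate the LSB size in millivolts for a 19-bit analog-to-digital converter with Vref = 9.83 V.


The resolution (LSB) of an ADC is Vref / 2^n.
LSB = 9.83 / 2^19
LSB = 9.83 / 524288
LSB = 1.875e-05 V = 0.01874924 mV

0.01874924 mV


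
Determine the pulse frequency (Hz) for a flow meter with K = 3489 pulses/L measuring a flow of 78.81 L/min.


Frequency = K * Q / 60 (converting L/min to L/s).
f = 3489 * 78.81 / 60
f = 274968.09 / 60
f = 4582.8 Hz

4582.8 Hz


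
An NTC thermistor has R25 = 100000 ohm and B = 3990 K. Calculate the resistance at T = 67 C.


NTC thermistor equation: Rt = R25 * exp(B * (1/T - 1/T25)).
T in Kelvin: 340.15 K, T25 = 298.15 K
1/T - 1/T25 = 1/340.15 - 1/298.15 = -0.00041414
B * (1/T - 1/T25) = 3990 * -0.00041414 = -1.6524
Rt = 100000 * exp(-1.6524) = 19158.8 ohm

19158.8 ohm


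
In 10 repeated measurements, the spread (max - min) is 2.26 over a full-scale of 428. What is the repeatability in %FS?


Repeatability = (spread / full scale) * 100%.
R = (2.26 / 428) * 100
R = 0.528 %FS

0.528 %FS


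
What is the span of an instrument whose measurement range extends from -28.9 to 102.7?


Span = upper range - lower range.
Span = 102.7 - (-28.9)
Span = 131.6

131.6


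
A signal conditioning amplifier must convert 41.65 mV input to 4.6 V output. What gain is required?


Gain = Vout / Vin (converting to same units).
G = 4.6 V / 41.65 mV
G = 4600.0 mV / 41.65 mV
G = 110.44

110.44


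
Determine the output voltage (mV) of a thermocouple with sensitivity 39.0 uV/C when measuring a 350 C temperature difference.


The thermocouple output V = sensitivity * dT.
V = 39.0 uV/C * 350 C
V = 13650.0 uV
V = 13.65 mV

13.65 mV


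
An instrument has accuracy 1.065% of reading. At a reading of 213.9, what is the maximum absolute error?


Absolute error = (accuracy% / 100) * reading.
Error = (1.065 / 100) * 213.9
Error = 0.01065 * 213.9
Error = 2.278

2.278


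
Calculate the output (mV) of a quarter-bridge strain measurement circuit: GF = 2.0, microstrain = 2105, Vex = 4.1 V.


Quarter bridge output: Vout = (GF * epsilon * Vex) / 4.
Vout = (2.0 * 2105e-6 * 4.1) / 4
Vout = 0.017261 / 4 V
Vout = 0.00431525 V = 4.3152 mV

4.3152 mV


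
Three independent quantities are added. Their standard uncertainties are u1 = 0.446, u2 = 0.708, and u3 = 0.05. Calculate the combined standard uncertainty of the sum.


For a sum of independent quantities, uc = sqrt(u1^2 + u2^2 + u3^2).
uc = sqrt(0.446^2 + 0.708^2 + 0.05^2)
uc = sqrt(0.198916 + 0.501264 + 0.0025)
uc = 0.8383

0.8383


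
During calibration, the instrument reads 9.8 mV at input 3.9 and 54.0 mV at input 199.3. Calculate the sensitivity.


Sensitivity = (y2 - y1) / (x2 - x1).
S = (54.0 - 9.8) / (199.3 - 3.9)
S = 44.2 / 195.4
S = 0.2262 mV/unit

0.2262 mV/unit


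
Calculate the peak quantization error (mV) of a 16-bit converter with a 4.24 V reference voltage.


The maximum quantization error is +/- LSB/2.
LSB = Vref / 2^n = 4.24 / 65536 = 6.47e-05 V
Max error = LSB / 2 = 6.47e-05 / 2 = 3.235e-05 V
Max error = 0.0323 mV

0.0323 mV


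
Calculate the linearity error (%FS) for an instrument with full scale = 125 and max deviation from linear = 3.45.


Linearity error = (max deviation / full scale) * 100%.
Linearity = (3.45 / 125) * 100
Linearity = 2.76 %FS

2.76 %FS


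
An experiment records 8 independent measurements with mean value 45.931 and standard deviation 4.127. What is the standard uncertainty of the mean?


The standard uncertainty for Type A evaluation is u = s / sqrt(n).
u = 4.127 / sqrt(8)
u = 4.127 / 2.8284
u = 1.4591

1.4591


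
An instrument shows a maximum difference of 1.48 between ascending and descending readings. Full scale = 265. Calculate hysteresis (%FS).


Hysteresis = (max difference / full scale) * 100%.
H = (1.48 / 265) * 100
H = 0.558 %FS

0.558 %FS


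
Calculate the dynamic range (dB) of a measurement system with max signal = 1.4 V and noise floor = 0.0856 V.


Dynamic range = 20 * log10(Vmax / Vnoise).
DR = 20 * log10(1.4 / 0.0856)
DR = 20 * log10(16.36)
DR = 24.27 dB

24.27 dB


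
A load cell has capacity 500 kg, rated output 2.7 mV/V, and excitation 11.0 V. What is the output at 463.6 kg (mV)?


Vout = rated_output * Vex * (load / capacity).
Vout = 2.7 * 11.0 * (463.6 / 500)
Vout = 2.7 * 11.0 * 0.9272
Vout = 27.538 mV

27.538 mV


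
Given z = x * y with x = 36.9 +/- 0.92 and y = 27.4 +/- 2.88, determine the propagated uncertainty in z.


For a product z = x*y, the relative uncertainty is:
uz/z = sqrt((ux/x)^2 + (uy/y)^2)
Relative uncertainties: ux/x = 0.92/36.9 = 0.024932
uy/y = 2.88/27.4 = 0.105109
z = 36.9 * 27.4 = 1011.1
uz = 1011.1 * sqrt(0.024932^2 + 0.105109^2) = 109.221

109.221


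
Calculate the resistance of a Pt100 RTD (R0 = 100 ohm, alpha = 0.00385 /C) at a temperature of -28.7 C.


The RTD equation: Rt = R0 * (1 + alpha * T).
Rt = 100 * (1 + 0.00385 * -28.7)
Rt = 100 * (1 + -0.110495)
Rt = 100 * 0.889505
Rt = 88.951 ohm

88.951 ohm


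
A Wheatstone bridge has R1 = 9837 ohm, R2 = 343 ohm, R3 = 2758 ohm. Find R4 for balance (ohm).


At balance: R1*R4 = R2*R3, so R4 = R2*R3/R1.
R4 = 343 * 2758 / 9837
R4 = 945994 / 9837
R4 = 96.17 ohm

96.17 ohm


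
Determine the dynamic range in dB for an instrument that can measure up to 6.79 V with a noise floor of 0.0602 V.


Dynamic range = 20 * log10(Vmax / Vnoise).
DR = 20 * log10(6.79 / 0.0602)
DR = 20 * log10(112.79)
DR = 41.05 dB

41.05 dB


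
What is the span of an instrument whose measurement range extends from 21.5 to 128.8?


Span = upper range - lower range.
Span = 128.8 - (21.5)
Span = 107.3

107.3


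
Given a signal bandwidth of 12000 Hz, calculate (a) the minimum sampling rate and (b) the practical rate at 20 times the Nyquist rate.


By Nyquist theorem, fs_min = 2 * fmax.
fs_min = 2 * 12000 = 24000 Hz
Practical rate = 20 * fs_min = 20 * 24000 = 480000 Hz

fs_min = 24000 Hz, fs_practical = 480000 Hz


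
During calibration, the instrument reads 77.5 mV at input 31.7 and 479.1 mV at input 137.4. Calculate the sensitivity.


Sensitivity = (y2 - y1) / (x2 - x1).
S = (479.1 - 77.5) / (137.4 - 31.7)
S = 401.6 / 105.7
S = 3.7994 mV/unit

3.7994 mV/unit


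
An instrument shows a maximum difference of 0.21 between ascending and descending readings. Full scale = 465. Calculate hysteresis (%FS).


Hysteresis = (max difference / full scale) * 100%.
H = (0.21 / 465) * 100
H = 0.045 %FS

0.045 %FS


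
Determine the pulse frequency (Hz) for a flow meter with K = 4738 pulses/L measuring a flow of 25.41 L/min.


Frequency = K * Q / 60 (converting L/min to L/s).
f = 4738 * 25.41 / 60
f = 120392.58 / 60
f = 2006.54 Hz

2006.54 Hz


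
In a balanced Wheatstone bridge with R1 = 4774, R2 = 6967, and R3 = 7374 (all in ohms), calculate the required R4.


At balance: R1*R4 = R2*R3, so R4 = R2*R3/R1.
R4 = 6967 * 7374 / 4774
R4 = 51374658 / 4774
R4 = 10761.34 ohm

10761.34 ohm


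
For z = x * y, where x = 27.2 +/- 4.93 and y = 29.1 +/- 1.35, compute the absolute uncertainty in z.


For a product z = x*y, the relative uncertainty is:
uz/z = sqrt((ux/x)^2 + (uy/y)^2)
Relative uncertainties: ux/x = 4.93/27.2 = 0.18125
uy/y = 1.35/29.1 = 0.046392
z = 27.2 * 29.1 = 791.5
uz = 791.5 * sqrt(0.18125^2 + 0.046392^2) = 148.088

148.088


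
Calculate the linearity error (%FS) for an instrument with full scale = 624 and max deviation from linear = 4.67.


Linearity error = (max deviation / full scale) * 100%.
Linearity = (4.67 / 624) * 100
Linearity = 0.748 %FS

0.748 %FS


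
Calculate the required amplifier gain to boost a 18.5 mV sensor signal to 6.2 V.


Gain = Vout / Vin (converting to same units).
G = 6.2 V / 18.5 mV
G = 6200.0 mV / 18.5 mV
G = 335.14

335.14


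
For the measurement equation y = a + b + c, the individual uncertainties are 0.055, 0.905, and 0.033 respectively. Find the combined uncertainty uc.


For a sum of independent quantities, uc = sqrt(u1^2 + u2^2 + u3^2).
uc = sqrt(0.055^2 + 0.905^2 + 0.033^2)
uc = sqrt(0.003025 + 0.819025 + 0.001089)
uc = 0.9073

0.9073


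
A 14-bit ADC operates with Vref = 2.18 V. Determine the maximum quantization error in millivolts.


The maximum quantization error is +/- LSB/2.
LSB = Vref / 2^n = 2.18 / 16384 = 0.00013306 V
Max error = LSB / 2 = 0.00013306 / 2 = 6.653e-05 V
Max error = 0.0665 mV

0.0665 mV


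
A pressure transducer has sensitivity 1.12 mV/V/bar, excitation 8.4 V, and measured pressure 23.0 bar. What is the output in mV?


Output = sensitivity * Vex * P.
Vout = 1.12 * 8.4 * 23.0
Vout = 9.408 * 23.0
Vout = 216.38 mV

216.38 mV


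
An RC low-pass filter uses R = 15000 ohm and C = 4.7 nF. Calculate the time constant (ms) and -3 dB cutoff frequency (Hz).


Time constant: tau = R * C.
tau = 15000 * 4.70e-09 = 7.05e-05 s
tau = 0.0705 ms
Cutoff frequency: fc = 1 / (2*pi*R*C).
fc = 1 / (2*pi*7.05e-05) = 2257.52 Hz

tau = 0.0705 ms, fc = 2257.52 Hz


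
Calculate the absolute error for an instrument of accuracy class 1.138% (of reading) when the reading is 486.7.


Absolute error = (accuracy% / 100) * reading.
Error = (1.138 / 100) * 486.7
Error = 0.01138 * 486.7
Error = 5.5386

5.5386


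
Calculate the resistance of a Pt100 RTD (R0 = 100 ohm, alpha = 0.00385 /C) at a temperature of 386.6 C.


The RTD equation: Rt = R0 * (1 + alpha * T).
Rt = 100 * (1 + 0.00385 * 386.6)
Rt = 100 * (1 + 1.48841)
Rt = 100 * 2.48841
Rt = 248.841 ohm

248.841 ohm


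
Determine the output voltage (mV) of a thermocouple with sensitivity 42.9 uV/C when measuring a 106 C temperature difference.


The thermocouple output V = sensitivity * dT.
V = 42.9 uV/C * 106 C
V = 4547.4 uV
V = 4.547 mV

4.547 mV


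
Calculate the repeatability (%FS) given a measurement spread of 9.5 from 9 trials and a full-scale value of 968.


Repeatability = (spread / full scale) * 100%.
R = (9.5 / 968) * 100
R = 0.981 %FS

0.981 %FS


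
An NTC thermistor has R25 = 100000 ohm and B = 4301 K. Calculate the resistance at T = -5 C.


NTC thermistor equation: Rt = R25 * exp(B * (1/T - 1/T25)).
T in Kelvin: 268.15 K, T25 = 298.15 K
1/T - 1/T25 = 1/268.15 - 1/298.15 = 0.00037524
B * (1/T - 1/T25) = 4301 * 0.00037524 = 1.6139
Rt = 100000 * exp(1.6139) = 502238.8 ohm

502238.8 ohm


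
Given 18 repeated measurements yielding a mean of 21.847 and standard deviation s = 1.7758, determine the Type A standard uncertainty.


The standard uncertainty for Type A evaluation is u = s / sqrt(n).
u = 1.7758 / sqrt(18)
u = 1.7758 / 4.2426
u = 0.4186

0.4186


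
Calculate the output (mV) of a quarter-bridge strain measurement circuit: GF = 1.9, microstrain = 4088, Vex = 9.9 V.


Quarter bridge output: Vout = (GF * epsilon * Vex) / 4.
Vout = (1.9 * 4088e-6 * 9.9) / 4
Vout = 0.07689528 / 4 V
Vout = 0.01922382 V = 19.2238 mV

19.2238 mV


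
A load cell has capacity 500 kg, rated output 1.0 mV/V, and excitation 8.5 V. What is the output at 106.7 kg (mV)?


Vout = rated_output * Vex * (load / capacity).
Vout = 1.0 * 8.5 * (106.7 / 500)
Vout = 1.0 * 8.5 * 0.2134
Vout = 1.814 mV

1.814 mV


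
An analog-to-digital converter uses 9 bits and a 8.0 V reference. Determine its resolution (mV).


The resolution (LSB) of an ADC is Vref / 2^n.
LSB = 8.0 / 2^9
LSB = 8.0 / 512
LSB = 0.015625 V = 15.625 mV

15.625 mV


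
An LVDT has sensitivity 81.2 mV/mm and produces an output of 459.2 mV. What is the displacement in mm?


Displacement = Vout / sensitivity.
d = 459.2 / 81.2
d = 5.655 mm

5.655 mm


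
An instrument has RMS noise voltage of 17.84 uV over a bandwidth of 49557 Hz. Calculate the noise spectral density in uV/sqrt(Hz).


Noise spectral density = Vrms / sqrt(BW).
NSD = 17.84 / sqrt(49557)
NSD = 17.84 / 222.614
NSD = 0.0801 uV/sqrt(Hz)

0.0801 uV/sqrt(Hz)


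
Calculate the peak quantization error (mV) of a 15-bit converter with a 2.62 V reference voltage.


The maximum quantization error is +/- LSB/2.
LSB = Vref / 2^n = 2.62 / 32768 = 7.996e-05 V
Max error = LSB / 2 = 7.996e-05 / 2 = 3.998e-05 V
Max error = 0.04 mV

0.04 mV


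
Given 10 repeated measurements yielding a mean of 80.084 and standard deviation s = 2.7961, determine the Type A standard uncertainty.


The standard uncertainty for Type A evaluation is u = s / sqrt(n).
u = 2.7961 / sqrt(10)
u = 2.7961 / 3.1623
u = 0.8842

0.8842


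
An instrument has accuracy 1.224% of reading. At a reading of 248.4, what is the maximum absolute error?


Absolute error = (accuracy% / 100) * reading.
Error = (1.224 / 100) * 248.4
Error = 0.01224 * 248.4
Error = 3.0404

3.0404


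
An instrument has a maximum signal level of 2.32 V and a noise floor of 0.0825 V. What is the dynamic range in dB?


Dynamic range = 20 * log10(Vmax / Vnoise).
DR = 20 * log10(2.32 / 0.0825)
DR = 20 * log10(28.12)
DR = 28.98 dB

28.98 dB


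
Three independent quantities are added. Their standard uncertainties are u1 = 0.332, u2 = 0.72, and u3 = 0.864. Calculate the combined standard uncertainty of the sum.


For a sum of independent quantities, uc = sqrt(u1^2 + u2^2 + u3^2).
uc = sqrt(0.332^2 + 0.72^2 + 0.864^2)
uc = sqrt(0.110224 + 0.5184 + 0.746496)
uc = 1.1727

1.1727
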